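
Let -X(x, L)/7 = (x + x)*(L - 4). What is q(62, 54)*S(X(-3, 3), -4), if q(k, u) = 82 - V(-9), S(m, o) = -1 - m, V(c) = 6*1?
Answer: 3116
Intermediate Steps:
X(x, L) = -14*x*(-4 + L) (X(x, L) = -7*(x + x)*(L - 4) = -7*2*x*(-4 + L) = -14*x*(-4 + L))
V(c) = 6
q(k, u) = 76 (q(k, u) = 82 - 1*6 = 82 - 6 = 76)
q(62, 54)*S(X(-3, 3), -4) = 76*(-1 - 14*(-3)*(4 - 1*3)) = 76*(-1 - 14*(-3)*(4 - 3)) = 76*(-1 - 14*(-3)) = 76*(-1 - 1*(-42)) = 76*(-1 + 42) = 76*41 = 3116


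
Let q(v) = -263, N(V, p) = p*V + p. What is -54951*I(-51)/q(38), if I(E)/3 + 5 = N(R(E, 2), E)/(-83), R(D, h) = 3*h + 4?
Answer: 24068538/21829 ≈ 1102.6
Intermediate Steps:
R(D, h) = 4 + 3*h
N(V, p) = p + V*p (N(V, p) = V*p + p = p + V*p)
I(E) = -15 - 33*E/83 (I(E) = -15 + 3*((E*(1 + (4 + 3*2)))/(-83)) = -15 + 3*((E*(1 + (4 + 6)))*(-1/83)) = -15 + 3*((E*(1 + 10))*(-1/83)) = -15 + 3*((E*11)*(-1/83)) = -15 + 3*((11*E)*(-1/83)) = -15 + 3*(-11*E/83) = -15 - 33*E/83)
-54951*I(-51)/q(38) = -54951/((-263/(-15 - 33/83*(-51)))) = -54951/((-263/(-15 + 1683/83))) = -54951/((-263/438/83)) = -54951/((-263*83/438)) = -54951/(-21829/438) = -54951*(-438/21829) = 24068538/21829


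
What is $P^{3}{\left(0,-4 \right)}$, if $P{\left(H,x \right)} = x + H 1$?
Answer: $-64$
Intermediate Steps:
$P{\left(H,x \right)} = H + x$ ($P{\left(H,x \right)} = x + H = H + x$)
$P^{3}{\left(0,-4 \right)} = \left(0 - 4\right)^{3} = \left(-4\right)^{3} = -64$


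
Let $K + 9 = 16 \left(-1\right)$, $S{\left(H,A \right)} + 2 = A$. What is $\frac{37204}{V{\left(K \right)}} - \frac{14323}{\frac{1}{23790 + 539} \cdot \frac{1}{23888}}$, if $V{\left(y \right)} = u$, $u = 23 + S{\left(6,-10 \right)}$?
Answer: $- \frac{91565258473852}{11} \approx -8.3241 \cdot 10^{12}$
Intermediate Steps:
$S{\left(H,A \right)} = -2 + A$
$K = -25$ ($K = -9 + 16 \left(-1\right) = -9 - 16 = -25$)
$u = 11$ ($u = 23 - 12 = 11$)
$V{\left(y \right)} = 11$
$\frac{37204}{V{\left(K \right)}} - \frac{14323}{\frac{1}{23790 + 539} \cdot \frac{1}{23888}} = \frac{37204}{11} - \frac{14323}{\frac{1}{23790 + 539} \cdot \frac{1}{23888}} = 37204 \cdot \frac{1}{11} - \frac{14323}{\frac{1}{24329} \cdot \frac{1}{23888}} = \frac{37204}{11} - \frac{14323}{\frac{1}{24329} \cdot \frac{1}{23888}} = \frac{37204}{11} - 14323 \frac{1}{\frac{1}{581171152}} = \frac{37204}{11} - 8324114410096 = - \frac{91565258473852}{11}$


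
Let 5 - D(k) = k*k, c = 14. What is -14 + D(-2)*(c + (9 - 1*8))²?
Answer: 211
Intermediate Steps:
D(k) = 5 - k² (D(k) = 5 - k*k = 5 - k²)
-14 + D(-2)*(c + (9 - 1*8))² = -14 + (5 - 1*(-2)²)*(14 + (9 - 1*8))² = -14 + (5 - 1*4)*(14 + (9 - 8))² = -14 + (5 - 4)*(14 + 1)² = -14 + 1*15² = -14 + 1*225 = -14 + 225 = 211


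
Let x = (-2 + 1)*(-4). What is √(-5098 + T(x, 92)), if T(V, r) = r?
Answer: I*√5006 ≈ 70.753*I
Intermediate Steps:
x = 4 (x = -1*(-4) = 4)
√(-5098 + T(x, 92)) = √(-5098 + 92) = √(-5006) = I*√5006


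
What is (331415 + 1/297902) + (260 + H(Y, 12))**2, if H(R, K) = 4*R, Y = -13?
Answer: 111617623459/297902 ≈ 3.7468e+5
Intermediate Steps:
(331415 + 1/297902) + (260 + H(Y, 12))**2 = (331415 + 1/297902) + (260 + 4*(-13))**2 = (331415 + 1/297902) + (260 - 52)**2 = 98729191331/297902 + 208**2 = 98729191331/297902 + 43264 = 111617623459/297902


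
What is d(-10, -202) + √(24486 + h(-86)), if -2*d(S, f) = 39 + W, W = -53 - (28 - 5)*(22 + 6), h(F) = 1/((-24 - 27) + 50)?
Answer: 329 + √24485 ≈ 485.48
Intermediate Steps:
h(F) = -1 (h(F) = 1/(-51 + 50) = 1/(-1) = -1)
W = -697 (W = -53 - 23*28 = -53 - 1*644 = -53 - 644 = -697)
d(S, f) = 329 (d(S, f) = -(39 - 697)/2 = -½*(-658) = 329)
d(-10, -202) + √(24486 + h(-86)) = 329 + √(24486 - 1) = 329 + √24485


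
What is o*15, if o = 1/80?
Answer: 3/16 ≈ 0.18750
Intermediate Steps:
o = 1/80 ≈ 0.012500
o*15 = (1/80)*15 = 3/16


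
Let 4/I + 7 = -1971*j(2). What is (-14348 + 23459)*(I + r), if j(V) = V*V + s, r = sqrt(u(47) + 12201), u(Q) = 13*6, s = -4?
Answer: -36444/7 + 9111*sqrt(12279) ≈ 1.0044e+6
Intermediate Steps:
u(Q) = 78
r = sqrt(12279) (r = sqrt(78 + 12201) = sqrt(12279) ≈ 110.81)
j(V) = -4 + V**2 (j(V) = V*V - 4 = V**2 - 4 = -4 + V**2)
I = -4/7 (I = 4/(-7 - 1971*(-4 + 2**2)) = 4/(-7 - 1971*(-4 + 4)) = 4/(-7 - 1971*0) = 4/(-7 + 0) = 4/(-7) = 4*(-1/7) = -4/7 ≈ -0.57143)
(-14348 + 23459)*(I + r) = (-14348 + 23459)*(-4/7 + sqrt(12279)) = 9111*(-4/7 + sqrt(12279)) = -36444/7 + 9111*sqrt(12279)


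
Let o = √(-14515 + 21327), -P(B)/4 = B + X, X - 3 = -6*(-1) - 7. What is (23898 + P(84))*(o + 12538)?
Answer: 295320052 + 47108*√1703 ≈ 2.9726e+8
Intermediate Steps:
X = 2 (X = 3 + (-6*(-1) - 7) = 3 + (6 - 7) = 3 - 1 = 2)
P(B) = -8 - 4*B (P(B) = -4*(B + 2) = -4*(2 + B) = -8 - 4*B)
o = 2*√1703 (o = √6812 = 2*√1703 ≈ 82.535)
(23898 + P(84))*(o + 12538) = (23898 + (-8 - 4*84))*(2*√1703 + 12538) = (23898 + (-8 - 336))*(12538 + 2*√1703) = (23898 - 344)*(12538 + 2*√1703) = 23554*(12538 + 2*√1703) = 295320052 + 47108*√1703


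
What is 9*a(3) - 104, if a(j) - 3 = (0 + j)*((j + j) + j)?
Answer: 166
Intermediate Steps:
a(j) = 3 + 3*j² (a(j) = 3 + (0 + j)*((j + j) + j) = 3 + j*(2*j + j) = 3 + j*(3*j) = 3 + 3*j²)
9*a(3) - 104 = 9*(3 + 3*3²) - 104 = 9*(3 + 3*9) - 104 = 9*(3 + 27) - 104 = 9*30 - 104 = 270 - 104 = 166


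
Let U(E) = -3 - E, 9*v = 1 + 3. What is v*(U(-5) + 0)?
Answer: 8/9 ≈ 0.88889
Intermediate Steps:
v = 4/9 (v = (1 + 3)/9 = (⅑)*4 = 4/9 ≈ 0.44444)
v*(U(-5) + 0) = 4*((-3 - 1*(-5)) + 0)/9 = 4*((-3 + 5) + 0)/9 = 4*(2 + 0)/9 = (4/9)*2 = 8/9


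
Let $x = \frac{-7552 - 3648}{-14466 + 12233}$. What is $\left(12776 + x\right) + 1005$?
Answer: $\frac{4397739}{319} \approx 13786.0$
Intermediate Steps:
$x = \frac{1600}{319}$ ($x = - \frac{11200}{-2233} = \left(-11200\right) \left(- \frac{1}{2233}\right) = \frac{1600}{319} \approx 5.0157$)
$\left(12776 + x\right) + 1005 = \left(12776 + \frac{1600}{319}\right) + 1005 = \frac{4077144}{319} + 1005 = \frac{4397739}{319}$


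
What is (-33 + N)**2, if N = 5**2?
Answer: 64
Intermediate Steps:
N = 25
(-33 + N)**2 = (-33 + 25)**2 = (-8)**2 = 64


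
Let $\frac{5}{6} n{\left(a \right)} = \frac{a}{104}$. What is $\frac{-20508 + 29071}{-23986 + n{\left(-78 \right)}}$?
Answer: $- \frac{85630}{239869} \approx -0.35699$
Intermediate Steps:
$n{\left(a \right)} = \frac{3 a}{260}$ ($n{\left(a \right)} = \frac{6 \frac{a}{104}}{5} = \frac{3 a}{260}$)
$\frac{-20508 + 29071}{-23986 + n{\left(-78 \right)}} = \frac{-20508 + 29071}{-23986 + \frac{3}{260} \left(-78\right)} = \frac{8563}{-23986 - \frac{9}{10}} = \frac{8563}{- \frac{239869}{10}} = 8563 \left(- \frac{10}{239869}\right) = - \frac{85630}{239869}$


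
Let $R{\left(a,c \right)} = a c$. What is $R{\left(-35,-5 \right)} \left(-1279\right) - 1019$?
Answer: $-224844$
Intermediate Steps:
$R{\left(-35,-5 \right)} \left(-1279\right) - 1019 = \left(-35\right) \left(-5\right) \left(-1279\right) - 1019 = 175 \left(-1279\right) - 1019 = -223825 - 1019 = -224844$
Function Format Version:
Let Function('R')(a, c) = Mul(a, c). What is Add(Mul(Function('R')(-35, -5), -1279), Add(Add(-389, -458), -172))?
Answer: -224844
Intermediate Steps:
Add(Mul(Function('R')(-35, -5), -1279), Add(Add(-389, -458), -172)) = Add(Mul(Mul(-35, -5), -1279), Add(Add(-389, -458), -172)) = Add(Mul(175, -1279), Add(-847, -172)) = Add(-223825, -1019) = -224844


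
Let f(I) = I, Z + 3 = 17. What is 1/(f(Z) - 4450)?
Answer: -1/4436 ≈ -0.00022543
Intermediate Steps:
Z = 14 (Z = -3 + 17 = 14)
1/(f(Z) - 4450) = 1/(14 - 4450) = 1/(-4436) = -1/4436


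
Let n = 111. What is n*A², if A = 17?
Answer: 32079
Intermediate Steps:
n*A² = 111*17² = 111*289 = 32079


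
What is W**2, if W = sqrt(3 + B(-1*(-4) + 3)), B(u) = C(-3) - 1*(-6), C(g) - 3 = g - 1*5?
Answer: 4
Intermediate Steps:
C(g) = -2 + g (C(g) = 3 + (g - 1*5) = 3 + (g - 5) = 3 + (-5 + g) = -2 + g)
B(u) = 1 (B(u) = (-2 - 3) - 1*(-6) = -5 + 6 = 1)
W = 2 (W = sqrt(3 + 1) = sqrt(4) = 2)
W**2 = 2**2 = 4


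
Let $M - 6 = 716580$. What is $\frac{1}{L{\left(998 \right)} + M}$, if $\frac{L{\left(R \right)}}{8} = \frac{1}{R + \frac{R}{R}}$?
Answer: $\frac{999}{715869422} \approx 1.3955 \cdot 10^{-6}$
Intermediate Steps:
$M = 716586$ ($M = 6 + 716580 = 716586$)
$L{\left(R \right)} = \frac{8}{1 + R}$ ($L{\left(R \right)} = \frac{8}{R + \frac{R}{R}} = \frac{8}{R + 1} = \frac{8}{1 + R}$)
$\frac{1}{L{\left(998 \right)} + M} = \frac{1}{\frac{8}{1 + 998} + 716586} = \frac{1}{\frac{8}{999} + 716586} = \frac{1}{\frac{715869422}{999}} = \frac{999}{715869422}$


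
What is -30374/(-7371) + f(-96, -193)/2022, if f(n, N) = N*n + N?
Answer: 65521171/4968054 ≈ 13.188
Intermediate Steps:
f(n, N) = N + N*n
-30374/(-7371) + f(-96, -193)/2022 = -30374/(-7371) - 193*(1 - 96)/2022 = -30374*(-1/7371) - 193*(-95)*(1/2022) = 30374/7371 + 18335*(1/2022) = 30374/7371 + 18335/2022 = 65521171/4968054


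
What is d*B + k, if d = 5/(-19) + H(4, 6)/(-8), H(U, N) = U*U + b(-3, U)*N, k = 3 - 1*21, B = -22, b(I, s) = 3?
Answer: 3089/38 ≈ 81.289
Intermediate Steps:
k = -18 (k = 3 - 21 = -18)
H(U, N) = U² + 3*N (H(U, N) = U*U + 3*N = U² + 3*N)
d = -343/76 (d = 5/(-19) + (4² + 3*6)/(-8) = 5*(-1/19) + (16 + 18)*(-⅛) = -5/19 + 34*(-⅛) = -5/19 - 17/4 = -343/76 ≈ -4.5132)
d*B + k = -343/76*(-22) - 18 = 3773/38 - 18 = 3089/38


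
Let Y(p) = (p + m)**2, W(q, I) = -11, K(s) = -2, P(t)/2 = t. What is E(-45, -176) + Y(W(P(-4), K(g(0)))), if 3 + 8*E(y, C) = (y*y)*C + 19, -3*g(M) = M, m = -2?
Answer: -44379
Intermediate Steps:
P(t) = 2*t
g(M) = -M/3
E(y, C) = 2 + C*y**2/8 (E(y, C) = -3/8 + ((y*y)*C + 19)/8 = -3/8 + (y**2*C + 19)/8 = -3/8 + (C*y**2 + 19)/8 = -3/8 + (19 + C*y**2)/8 = -3/8 + (19/8 + C*y**2/8) = 2 + C*y**2/8)
Y(p) = (-2 + p)**2 (Y(p) = (p - 2)**2 = (-2 + p)**2)
E(-45, -176) + Y(W(P(-4), K(g(0)))) = (2 + (1/8)*(-176)*(-45)**2) + (-2 - 11)**2 = (2 + (1/8)*(-176)*2025) + (-13)**2 = (2 - 44550) + 169 = -44548 + 169 = -44379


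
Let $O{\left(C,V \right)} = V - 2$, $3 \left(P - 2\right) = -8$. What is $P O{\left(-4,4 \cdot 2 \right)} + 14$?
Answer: $10$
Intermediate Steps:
$P = - \frac{2}{3}$ ($P = 2 + \frac{1}{3} \left(-8\right) = 2 - \frac{8}{3} = - \frac{2}{3} \approx -0.66667$)
$O{\left(C,V \right)} = -2 + V$
$P O{\left(-4,4 \cdot 2 \right)} + 14 = - \frac{2 \left(-2 + 4 \cdot 2\right)}{3} + 14 = - \frac{2 \left(-2 + 8\right)}{3} + 14 = \left(- \frac{2}{3}\right) 6 + 14 = -4 + 14 = 10$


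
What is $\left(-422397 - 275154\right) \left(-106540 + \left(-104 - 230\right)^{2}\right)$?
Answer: $-3498915816$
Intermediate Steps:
$\left(-422397 - 275154\right) \left(-106540 + \left(-104 - 230\right)^{2}\right) = - 697551 \left(-106540 + \left(-334\right)^{2}\right) = - 697551 \left(-106540 + 111556\right) = \left(-697551\right) 5016 = -3498915816$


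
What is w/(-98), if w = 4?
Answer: -2/49 ≈ -0.040816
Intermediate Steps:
w/(-98) = 4/(-98) = 4*(-1/98) = -2/49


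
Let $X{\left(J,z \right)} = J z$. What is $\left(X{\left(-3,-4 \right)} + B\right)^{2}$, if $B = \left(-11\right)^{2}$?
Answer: $17689$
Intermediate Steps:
$B = 121$
$\left(X{\left(-3,-4 \right)} + B\right)^{2} = \left(\left(-3\right) \left(-4\right) + 121\right)^{2} = \left(12 + 121\right)^{2} = 133^{2} = 17689$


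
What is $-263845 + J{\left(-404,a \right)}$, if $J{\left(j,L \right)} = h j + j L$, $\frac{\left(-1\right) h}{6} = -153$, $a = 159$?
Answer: $-698953$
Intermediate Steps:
$h = 918$ ($h = \left(-6\right) \left(-153\right) = 918$)
$J{\left(j,L \right)} = 918 j + L j$ ($J{\left(j,L \right)} = 918 j + j L = 918 j + L j$)
$-263845 + J{\left(-404,a \right)} = -263845 - 404 \left(918 + 159\right) = -263845 - 435108 = -698953$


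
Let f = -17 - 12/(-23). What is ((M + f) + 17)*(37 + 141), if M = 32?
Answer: 133144/23 ≈ 5788.9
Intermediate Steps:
f = -379/23 (f = -17 - 12*(-1)/23 = -17 - 1*(-12/23) = -17 + 12/23 = -379/23 ≈ -16.478)
((M + f) + 17)*(37 + 141) = ((32 - 379/23) + 17)*(37 + 141) = (357/23 + 17)*178 = (748/23)*178 = 133144/23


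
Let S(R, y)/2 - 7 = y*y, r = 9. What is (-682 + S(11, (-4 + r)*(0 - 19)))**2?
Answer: 302133924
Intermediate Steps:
S(R, y) = 14 + 2*y**2 (S(R, y) = 14 + 2*(y*y) = 14 + 2*y**2)
(-682 + S(11, (-4 + r)*(0 - 19)))**2 = (-682 + (14 + 2*((-4 + 9)*(0 - 19))**2))**2 = (-682 + (14 + 2*(5*(-19))**2))**2 = (-682 + (14 + 2*(-95)**2))**2 = (-682 + (14 + 2*9025))**2 = (-682 + (14 + 18050))**2 = (-682 + 18064)**2 = 17382**2 = 302133924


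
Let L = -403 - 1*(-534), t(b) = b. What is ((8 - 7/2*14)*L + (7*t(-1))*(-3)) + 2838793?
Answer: 2833443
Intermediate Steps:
L = 131 (L = -403 + 534 = 131)
((8 - 7/2*14)*L + (7*t(-1))*(-3)) + 2838793 = ((8 - 7/2*14)*131 + (7*(-1))*(-3)) + 2838793 = ((8 - 7*1/2*14)*131 - 7*(-3)) + 2838793 = ((8 - 7/2*14)*131 + 21) + 2838793 = ((8 - 49)*131 + 21) + 2838793 = (-41*131 + 21) + 2838793 = (-5371 + 21) + 2838793 = -5350 + 2838793 = 2833443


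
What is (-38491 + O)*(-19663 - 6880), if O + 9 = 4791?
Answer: 894737987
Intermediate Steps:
O = 4782 (O = -9 + 4791 = 4782)
(-38491 + O)*(-19663 - 6880) = (-38491 + 4782)*(-19663 - 6880) = -33709*(-26543) = 894737987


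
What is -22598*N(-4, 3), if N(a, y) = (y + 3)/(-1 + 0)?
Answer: 135588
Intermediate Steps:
N(a, y) = -3 - y (N(a, y) = (3 + y)/(-1) = (3 + y)*(-1) = -3 - y)
-22598*N(-4, 3) = -22598*(-3 - 1*3) = -22598*(-3 - 3) = -22598*(-6) = 135588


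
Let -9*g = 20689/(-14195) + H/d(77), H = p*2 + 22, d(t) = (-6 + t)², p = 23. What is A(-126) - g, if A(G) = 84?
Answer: 1058701181/12627705 ≈ 83.840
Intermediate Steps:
H = 68 (H = 23*2 + 22 = 46 + 22 = 68)
g = 2026039/12627705 (g = -(20689/(-14195) + 68/((-6 + 77)²))/9 = -(20689*(-1/14195) + 68/(71²))/9 = -(-1217/835 + 68/5041)/9 = -⅑*(-6078117/4209235) = 2026039/12627705 ≈ 0.16044)
A(-126) - g = 84 - 1*2026039/12627705 = 84 - 2026039/12627705 = 1058701181/12627705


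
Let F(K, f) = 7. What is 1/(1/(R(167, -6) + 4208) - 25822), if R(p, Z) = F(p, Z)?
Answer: -4215/108839729 ≈ -3.8727e-5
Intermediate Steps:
R(p, Z) = 7
1/(1/(R(167, -6) + 4208) - 25822) = 1/(1/(7 + 4208) - 25822) = 1/(1/4215 - 25822) = 1/(-108839729/4215) = -4215/108839729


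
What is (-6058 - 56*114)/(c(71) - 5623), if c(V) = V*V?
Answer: 6221/291 ≈ 21.378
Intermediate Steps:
c(V) = V**2
(-6058 - 56*114)/(c(71) - 5623) = (-6058 - 56*114)/(71**2 - 5623) = (-6058 - 6384)/(5041 - 5623) = -12442/(-582) = -12442*(-1/582) = 6221/291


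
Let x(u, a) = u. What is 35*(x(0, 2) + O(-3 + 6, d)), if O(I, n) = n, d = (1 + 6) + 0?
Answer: 245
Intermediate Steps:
d = 7 (d = 7 + 0 = 7)
35*(x(0, 2) + O(-3 + 6, d)) = 35*(0 + 7) = 35*7 = 245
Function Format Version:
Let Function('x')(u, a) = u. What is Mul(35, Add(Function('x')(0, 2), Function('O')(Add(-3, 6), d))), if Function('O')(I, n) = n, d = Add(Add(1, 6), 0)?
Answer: 245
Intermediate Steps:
d = 7 (d = Add(7, 0) = 7)
Mul(35, Add(Function('x')(0, 2), Function('O')(Add(-3, 6), d))) = Mul(35, Add(0, 7)) = Mul(35, 7) = 245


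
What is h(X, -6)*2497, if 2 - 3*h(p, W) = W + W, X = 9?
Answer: 34958/3 ≈ 11653.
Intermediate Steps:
h(p, W) = ⅔ - 2*W/3 (h(p, W) = ⅔ - (W + W)/3 = ⅔ - 2*W/3)
h(X, -6)*2497 = (⅔ - ⅔*(-6))*2497 = (⅔ + 4)*2497 = (14/3)*2497 = 34958/3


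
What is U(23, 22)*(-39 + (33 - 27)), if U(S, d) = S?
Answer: -759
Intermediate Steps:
U(23, 22)*(-39 + (33 - 27)) = 23*(-39 + (33 - 27)) = 23*(-39 + 6) = 23*(-33) = -759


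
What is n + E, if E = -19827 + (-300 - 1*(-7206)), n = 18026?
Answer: 5105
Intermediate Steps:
E = -12921 (E = -19827 + (-300 + 7206) = -19827 + 6906 = -12921)
n + E = 18026 - 12921 = 5105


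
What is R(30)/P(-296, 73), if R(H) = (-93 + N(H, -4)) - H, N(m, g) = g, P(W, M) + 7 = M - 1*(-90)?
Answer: -127/156 ≈ -0.81410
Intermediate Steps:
P(W, M) = 83 + M (P(W, M) = -7 + (M - 1*(-90)) = -7 + (M + 90) = -7 + (90 + M) = 83 + M)
R(H) = -97 - H (R(H) = (-93 - 4) - H = -97 - H)
R(30)/P(-296, 73) = (-97 - 1*30)/(83 + 73) = (-97 - 30)/156 = -127*1/156 = -127/156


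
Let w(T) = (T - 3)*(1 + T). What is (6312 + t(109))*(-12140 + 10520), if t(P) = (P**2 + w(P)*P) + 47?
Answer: -2088471600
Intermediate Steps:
w(T) = (1 + T)*(-3 + T) (w(T) = (-3 + T)*(1 + T) = (1 + T)*(-3 + T))
t(P) = 47 + P**2 + P*(-3 + P**2 - 2*P) (t(P) = (P**2 + (-3 + P**2 - 2*P)*P) + 47 = (P**2 + P*(-3 + P**2 - 2*P)) + 47 = 47 + P**2 + P*(-3 + P**2 - 2*P))
(6312 + t(109))*(-12140 + 10520) = (6312 + (47 + 109**3 - 1*109**2 - 3*109))*(-12140 + 10520) = (6312 + (47 + 1295029 - 1*11881 - 327))*(-1620) = (6312 + (47 + 1295029 - 11881 - 327))*(-1620) = (6312 + 1282868)*(-1620) = 1289180*(-1620) = -2088471600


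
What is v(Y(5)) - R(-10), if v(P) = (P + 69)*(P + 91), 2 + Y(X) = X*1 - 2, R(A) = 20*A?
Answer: 6640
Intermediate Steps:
Y(X) = -4 + X (Y(X) = -2 + (X*1 - 2) = -2 + (X - 2) = -2 + (-2 + X) = -4 + X)
v(P) = (69 + P)*(91 + P)
v(Y(5)) - R(-10) = (6279 + (-4 + 5)² + 160*(-4 + 5)) - 20*(-10) = (6279 + 1² + 160*1) - 1*(-200) = (6279 + 1 + 160) + 200 = 6440 + 200 = 6640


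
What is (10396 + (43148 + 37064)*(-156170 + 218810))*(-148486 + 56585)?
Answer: -461755662474476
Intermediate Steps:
(10396 + (43148 + 37064)*(-156170 + 218810))*(-148486 + 56585) = (10396 + 80212*62640)*(-91901) = (10396 + 5024479680)*(-91901) = 5024490076*(-91901) = -461755662474476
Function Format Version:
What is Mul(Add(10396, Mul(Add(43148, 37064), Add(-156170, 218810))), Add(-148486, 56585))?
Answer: -461755662474476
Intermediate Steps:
Mul(Add(10396, Mul(Add(43148, 37064), Add(-156170, 218810))), Add(-148486, 56585)) = Mul(Add(10396, Mul(80212, 62640)), -91901) = Mul(Add(10396, 5024479680), -91901) = Mul(5024490076, -91901) = -461755662474476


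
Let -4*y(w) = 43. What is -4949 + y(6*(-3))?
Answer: -19839/4 ≈ -4959.8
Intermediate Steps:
y(w) = -43/4 (y(w) = -1/4*43 = -43/4)
-4949 + y(6*(-3)) = -4949 - 43/4 = -19839/4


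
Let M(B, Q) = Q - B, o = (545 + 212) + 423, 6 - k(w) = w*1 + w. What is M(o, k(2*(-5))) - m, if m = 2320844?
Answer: -2321998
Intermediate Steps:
k(w) = 6 - 2*w (k(w) = 6 - (w*1 + w) = 6 - (w + w) = 6 - 2*w)
o = 1180 (o = 757 + 423 = 1180)
M(o, k(2*(-5))) - m = ((6 - 4*(-5)) - 1*1180) - 1*2320844 = ((6 - 2*(-10)) - 1180) - 2320844 = ((6 + 20) - 1180) - 2320844 = (26 - 1180) - 2320844 = -1154 - 2320844 = -2321998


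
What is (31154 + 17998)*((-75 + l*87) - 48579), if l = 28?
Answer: -2271707136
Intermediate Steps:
(31154 + 17998)*((-75 + l*87) - 48579) = (31154 + 17998)*((-75 + 28*87) - 48579) = 49152*((-75 + 2436) - 48579) = 49152*(2361 - 48579) = 49152*(-46218) = -2271707136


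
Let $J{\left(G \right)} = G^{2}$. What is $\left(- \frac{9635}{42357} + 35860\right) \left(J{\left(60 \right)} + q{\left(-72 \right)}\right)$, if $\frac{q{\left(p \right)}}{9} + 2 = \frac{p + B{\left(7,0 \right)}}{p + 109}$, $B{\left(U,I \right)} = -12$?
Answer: $\frac{66719745423510}{522403} \approx 1.2772 \cdot 10^{8}$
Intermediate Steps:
$q{\left(p \right)} = -18 + \frac{9 \left(-12 + p\right)}{109 + p}$ ($q{\left(p \right)} = -18 + 9 \frac{p - 12}{p + 109} = -18 + 9 \frac{-12 + p}{109 + p} = -18 + \frac{9 \left(-12 + p\right)}{109 + p}$)
$\left(- \frac{9635}{42357} + 35860\right) \left(J{\left(60 \right)} + q{\left(-72 \right)}\right) = \left(- \frac{9635}{42357} + 35860\right) \left(60^{2} + \frac{9 \left(-230 - -72\right)}{109 - 72}\right) = \left(\left(-9635\right) \frac{1}{42357} + 35860\right) \left(3600 + \frac{9 \left(-230 + 72\right)}{37}\right) = \left(- \frac{9635}{42357} + 35860\right) \left(3600 + 9 \cdot \frac{1}{37} \left(-158\right)\right) = \frac{1518912385 \left(3600 - \frac{1422}{37}\right)}{42357} = \frac{1518912385}{42357} \cdot \frac{131778}{37} = \frac{66719745423510}{522403}$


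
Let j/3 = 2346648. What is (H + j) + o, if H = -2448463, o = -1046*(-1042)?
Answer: 5681413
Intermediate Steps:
o = 1089932
j = 7039944 (j = 3*2346648 = 7039944)
(H + j) + o = (-2448463 + 7039944) + 1089932 = 4591481 + 1089932 = 5681413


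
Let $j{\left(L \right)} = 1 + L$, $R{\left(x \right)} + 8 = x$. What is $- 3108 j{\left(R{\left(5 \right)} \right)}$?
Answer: $6216$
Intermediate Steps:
$R{\left(x \right)} = -8 + x$
$- 3108 j{\left(R{\left(5 \right)} \right)} = - 3108 \left(1 + \left(-8 + 5\right)\right) = - 3108 \left(1 - 3\right) = \left(-3108\right) \left(-2\right) = 6216$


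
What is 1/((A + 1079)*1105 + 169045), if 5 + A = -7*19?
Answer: 1/1208850 ≈ 8.2723e-7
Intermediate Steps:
A = -138 (A = -5 - 7*19 = -5 - 133 = -138)
1/((A + 1079)*1105 + 169045) = 1/((-138 + 1079)*1105 + 169045) = 1/(941*1105 + 169045) = 1/(1039805 + 169045) = 1/1208850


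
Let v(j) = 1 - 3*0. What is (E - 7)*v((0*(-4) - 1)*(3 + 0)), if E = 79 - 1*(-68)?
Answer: 140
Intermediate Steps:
E = 147 (E = 79 + 68 = 147)
v(j) = 1 (v(j) = 1 + 0 = 1)
(E - 7)*v((0*(-4) - 1)*(3 + 0)) = (147 - 7)*1 = 140*1 = 140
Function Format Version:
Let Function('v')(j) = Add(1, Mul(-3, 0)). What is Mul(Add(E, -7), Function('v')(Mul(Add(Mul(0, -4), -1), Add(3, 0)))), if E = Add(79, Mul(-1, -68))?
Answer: 140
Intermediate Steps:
E = 147 (E = Add(79, 68) = 147)
Function('v')(j) = 1 (Function('v')(j) = Add(1, 0) = 1)
Mul(Add(E, -7), Function('v')(Mul(Add(Mul(0, -4), -1), Add(3, 0)))) = Mul(Add(147, -7), 1) = Mul(140, 1) = 140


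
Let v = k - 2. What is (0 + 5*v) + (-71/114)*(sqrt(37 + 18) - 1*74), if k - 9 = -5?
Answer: 3197/57 - 71*sqrt(55)/114 ≈ 51.469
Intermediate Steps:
k = 4 (k = 9 - 5 = 4)
v = 2 (v = 4 - 2 = 2)
(0 + 5*v) + (-71/114)*(sqrt(37 + 18) - 1*74) = (0 + 5*2) + (-71/114)*(sqrt(37 + 18) - 1*74) = (0 + 10) + (-71*1/114)*(sqrt(55) - 74) = 10 - 71*(-74 + sqrt(55))/114 = 10 + (2627/57 - 71*sqrt(55)/114) = 3197/57 - 71*sqrt(55)/114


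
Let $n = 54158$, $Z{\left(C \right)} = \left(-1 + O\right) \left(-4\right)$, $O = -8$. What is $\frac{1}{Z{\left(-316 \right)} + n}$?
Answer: $\frac{1}{54194} \approx 1.8452 \cdot 10^{-5}$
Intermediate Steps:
$Z{\left(C \right)} = 36$ ($Z{\left(C \right)} = \left(-1 - 8\right) \left(-4\right) = \left(-9\right) \left(-4\right) = 36$)
$\frac{1}{Z{\left(-316 \right)} + n} = \frac{1}{36 + 54158} = \frac{1}{54194}$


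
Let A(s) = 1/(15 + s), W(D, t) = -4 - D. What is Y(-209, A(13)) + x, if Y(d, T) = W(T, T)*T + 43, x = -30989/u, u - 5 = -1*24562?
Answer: 849386019/19252688 ≈ 44.118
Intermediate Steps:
u = -24557 (u = 5 - 1*24562 = 5 - 24562 = -24557)
x = 30989/24557 (x = -30989/(-24557) = -30989*(-1/24557) = 30989/24557 ≈ 1.2619)
Y(d, T) = 43 + T*(-4 - T) (Y(d, T) = (-4 - T)*T + 43 = T*(-4 - T) + 43 = 43 + T*(-4 - T))
Y(-209, A(13)) + x = (43 - (4 + 1/(15 + 13))/(15 + 13)) + 30989/24557 = (43 - 1*(4 + 1/28)/28) + 30989/24557 = (43 - 1*1/28*(4 + 1/28)) + 30989/24557 = (43 - 1*1/28*113/28) + 30989/24557 = (43 - 113/784) + 30989/24557 = 33599/784 + 30989/24557 = 849386019/19252688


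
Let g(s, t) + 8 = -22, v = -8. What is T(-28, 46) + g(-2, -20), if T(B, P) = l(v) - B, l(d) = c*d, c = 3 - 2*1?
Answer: -10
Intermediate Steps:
c = 1 (c = 3 - 2 = 1)
g(s, t) = -30 (g(s, t) = -8 - 22 = -30)
l(d) = d (l(d) = 1*d = d)
T(B, P) = -8 - B
T(-28, 46) + g(-2, -20) = (-8 - 1*(-28)) - 30 = (-8 + 28) - 30 = 20 - 30 = -10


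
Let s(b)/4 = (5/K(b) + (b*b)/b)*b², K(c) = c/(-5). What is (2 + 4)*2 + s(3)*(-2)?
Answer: 396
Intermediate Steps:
K(c) = -c/5 (K(c) = c*(-⅕) = -c/5)
s(b) = 4*b²*(b - 25/b) (s(b) = 4*((5/((-b/5)) + (b*b)/b)*b²) = 4*((5*(-5/b) + b²/b)*b²) = 4*((-25/b + b)*b²) = 4*((b - 25/b)*b²) = 4*(b²*(b - 25/b)) = 4*b²*(b - 25/b))
(2 + 4)*2 + s(3)*(-2) = (2 + 4)*2 + (4*3*(-25 + 3²))*(-2) = 6*2 + (4*3*(-25 + 9))*(-2) = 12 + (4*3*(-16))*(-2) = 12 - 192*(-2) = 12 + 384 = 396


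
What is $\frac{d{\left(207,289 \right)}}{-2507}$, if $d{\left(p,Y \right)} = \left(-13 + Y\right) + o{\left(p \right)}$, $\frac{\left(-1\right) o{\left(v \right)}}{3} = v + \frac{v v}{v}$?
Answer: $\frac{42}{109} \approx 0.38532$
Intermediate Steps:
$o{\left(v \right)} = - 6 v$ ($o{\left(v \right)} = - 3 \left(v + \frac{v v}{v}\right) = - 3 \left(v + \frac{v^{2}}{v}\right) = - 3 \left(v + v\right) = - 3 \cdot 2 v = - 6 v$)
$d{\left(p,Y \right)} = -13 + Y - 6 p$ ($d{\left(p,Y \right)} = \left(-13 + Y\right) - 6 p = -13 + Y - 6 p$)
$\frac{d{\left(207,289 \right)}}{-2507} = \frac{-13 + 289 - 1242}{-2507} = \left(-13 + 289 - 1242\right) \left(- \frac{1}{2507}\right) = \left(-966\right) \left(- \frac{1}{2507}\right) = \frac{42}{109}$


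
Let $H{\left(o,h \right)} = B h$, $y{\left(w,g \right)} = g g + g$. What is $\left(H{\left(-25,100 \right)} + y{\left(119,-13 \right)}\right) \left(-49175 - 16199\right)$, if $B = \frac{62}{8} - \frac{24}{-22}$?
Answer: $- \frac{747943934}{11} \approx -6.7995 \cdot 10^{7}$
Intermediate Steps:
$B = \frac{389}{44}$ ($B = 62 \cdot \frac{1}{8} - - \frac{12}{11} = \frac{31}{4} + \frac{12}{11} = \frac{389}{44} \approx 8.8409$)
$y{\left(w,g \right)} = g + g^{2}$ ($y{\left(w,g \right)} = g^{2} + g = g + g^{2}$)
$H{\left(o,h \right)} = \frac{389 h}{44}$
$\left(H{\left(-25,100 \right)} + y{\left(119,-13 \right)}\right) \left(-49175 - 16199\right) = \left(\frac{389}{44} \cdot 100 - 13 \left(1 - 13\right)\right) \left(-49175 - 16199\right) = \left(\frac{9725}{11} - -156\right) \left(-65374\right) = \left(\frac{9725}{11} + 156\right) \left(-65374\right) = \frac{11441}{11} \left(-65374\right) = - \frac{747943934}{11}$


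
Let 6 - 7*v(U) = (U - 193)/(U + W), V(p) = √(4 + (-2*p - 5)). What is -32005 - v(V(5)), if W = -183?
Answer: -750533817/23450 + I*√11/23450 ≈ -32006.0 + 0.00014143*I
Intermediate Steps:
V(p) = √(-1 - 2*p) (V(p) = √(4 + (-5 - 2*p)) = √(-1 - 2*p))
v(U) = 6/7 - (-193 + U)/(7*(-183 + U)) (v(U) = 6/7 - (U - 193)/(7*(U - 183)) = 6/7 - (-193 + U)/(7*(-183 + U)))
-32005 - v(V(5)) = -32005 - 5*(-181 + √(-1 - 2*5))/(7*(-183 + √(-1 - 2*5))) = -32005 - 5*(-181 + √(-1 - 10))/(7*(-183 + √(-1 - 10))) = -32005 - 5*(-181 + √(-11))/(7*(-183 + √(-11))) = -32005 - 5*(-181 + I*√11)/(7*(-183 + I*√11))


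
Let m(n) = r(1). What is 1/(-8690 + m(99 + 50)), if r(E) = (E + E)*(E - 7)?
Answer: -1/8702 ≈ -0.00011492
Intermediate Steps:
r(E) = 2*E*(-7 + E) (r(E) = (2*E)*(-7 + E) = 2*E*(-7 + E))
m(n) = -12 (m(n) = 2*1*(-7 + 1) = 2*1*(-6) = -12)
1/(-8690 + m(99 + 50)) = 1/(-8690 - 12) = 1/(-8702) = -1/8702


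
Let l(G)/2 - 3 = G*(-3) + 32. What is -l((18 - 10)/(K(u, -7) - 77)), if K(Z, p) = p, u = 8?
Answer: -494/7 ≈ -70.571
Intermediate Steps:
l(G) = 70 - 6*G (l(G) = 6 + 2*(G*(-3) + 32) = 6 + 2*(-3*G + 32) = 6 + 2*(32 - 3*G) = 6 + (64 - 6*G) = 70 - 6*G)
-l((18 - 10)/(K(u, -7) - 77)) = -(70 - 6*(18 - 10)/(-7 - 77)) = -(70 - 48/(-84)) = -(70 - 48*(-1)/84) = -(70 - 6*(-2/21)) = -(70 + 4/7) = -1*494/7 = -494/7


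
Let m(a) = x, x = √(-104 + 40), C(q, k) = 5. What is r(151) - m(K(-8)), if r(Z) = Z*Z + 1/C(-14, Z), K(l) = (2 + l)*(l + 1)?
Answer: 114006/5 - 8*I ≈ 22801.0 - 8.0*I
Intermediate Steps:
K(l) = (1 + l)*(2 + l) (K(l) = (2 + l)*(1 + l) = (1 + l)*(2 + l))
x = 8*I (x = √(-64) = 8*I ≈ 8.0*I)
m(a) = 8*I
r(Z) = ⅕ + Z² (r(Z) = Z*Z + 1/5 = Z² + ⅕ = ⅕ + Z²)
r(151) - m(K(-8)) = (⅕ + 151²) - 8*I = (⅕ + 22801) - 8*I = 114006/5 - 8*I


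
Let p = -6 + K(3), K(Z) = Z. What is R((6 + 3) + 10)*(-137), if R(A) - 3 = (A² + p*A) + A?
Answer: -44662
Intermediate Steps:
p = -3 (p = -6 + 3 = -3)
R(A) = 3 + A² - 2*A (R(A) = 3 + ((A² - 3*A) + A) = 3 + (A² - 2*A) = 3 + A² - 2*A)
R((6 + 3) + 10)*(-137) = (3 + ((6 + 3) + 10)² - 2*((6 + 3) + 10))*(-137) = (3 + (9 + 10)² - 2*(9 + 10))*(-137) = (3 + 19² - 2*19)*(-137) = (3 + 361 - 38)*(-137) = 326*(-137) = -44662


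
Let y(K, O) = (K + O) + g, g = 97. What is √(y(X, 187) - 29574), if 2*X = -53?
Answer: I*√117266/2 ≈ 171.22*I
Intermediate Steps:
X = -53/2 (X = (½)*(-53) = -53/2 ≈ -26.500)
y(K, O) = 97 + K + O (y(K, O) = (K + O) + 97 = 97 + K + O)
√(y(X, 187) - 29574) = √((97 - 53/2 + 187) - 29574) = √(515/2 - 29574) = √(-58633/2) = I*√117266/2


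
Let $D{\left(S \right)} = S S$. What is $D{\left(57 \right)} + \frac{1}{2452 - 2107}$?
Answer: $\frac{1120906}{345} \approx 3249.0$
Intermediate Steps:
$D{\left(S \right)} = S^{2}$
$D{\left(57 \right)} + \frac{1}{2452 - 2107} = 57^{2} + \frac{1}{2452 - 2107} = 3249 + \frac{1}{345} = \frac{1120906}{345}$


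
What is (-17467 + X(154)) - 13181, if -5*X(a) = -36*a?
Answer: -147696/5 ≈ -29539.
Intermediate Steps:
X(a) = 36*a/5 (X(a) = -(-36)*a/5 = 36*a/5)
(-17467 + X(154)) - 13181 = (-17467 + (36/5)*154) - 13181 = (-17467 + 5544/5) - 13181 = -81791/5 - 13181 = -147696/5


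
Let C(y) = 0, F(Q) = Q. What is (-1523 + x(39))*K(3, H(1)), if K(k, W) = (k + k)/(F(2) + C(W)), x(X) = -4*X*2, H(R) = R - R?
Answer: -5505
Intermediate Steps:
H(R) = 0
x(X) = -8*X
K(k, W) = k (K(k, W) = (k + k)/(2 + 0) = (2*k)/2 = (2*k)*(½) = k)
(-1523 + x(39))*K(3, H(1)) = (-1523 - 8*39)*3 = (-1523 - 312)*3 = -1835*3 = -5505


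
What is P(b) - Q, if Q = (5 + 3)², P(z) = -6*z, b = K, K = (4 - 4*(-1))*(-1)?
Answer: -16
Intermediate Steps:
K = -8 (K = (4 + 4)*(-1) = 8*(-1) = -8)
b = -8
Q = 64 (Q = 8² = 64)
P(b) - Q = -6*(-8) - 1*64 = 48 - 64 = -16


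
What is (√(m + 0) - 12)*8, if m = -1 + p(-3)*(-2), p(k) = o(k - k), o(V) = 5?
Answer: -96 + 8*I*√11 ≈ -96.0 + 26.533*I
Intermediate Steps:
p(k) = 5
m = -11 (m = -1 + 5*(-2) = -1 - 10 = -11)
(√(m + 0) - 12)*8 = (√(-11 + 0) - 12)*8 = (√(-11) - 12)*8 = (I*√11 - 12)*8 = (-12 + I*√11)*8 = -96 + 8*I*√11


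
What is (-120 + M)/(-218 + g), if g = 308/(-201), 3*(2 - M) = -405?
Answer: -3417/44126 ≈ -0.077437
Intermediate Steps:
M = 137 (M = 2 - ⅓*(-405) = 2 + 135 = 137)
g = -308/201 (g = 308*(-1/201) = -308/201 ≈ -1.5323)
(-120 + M)/(-218 + g) = (-120 + 137)/(-218 - 308/201) = 17/(-44126/201) = 17*(-201/44126) = -3417/44126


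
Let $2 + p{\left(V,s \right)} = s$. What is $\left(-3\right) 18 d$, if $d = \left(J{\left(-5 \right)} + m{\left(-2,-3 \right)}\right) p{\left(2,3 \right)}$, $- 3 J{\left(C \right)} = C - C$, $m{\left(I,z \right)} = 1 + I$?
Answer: $54$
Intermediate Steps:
$p{\left(V,s \right)} = -2 + s$
$J{\left(C \right)} = 0$ ($J{\left(C \right)} = - \frac{C - C}{3} = \left(- \frac{1}{3}\right) 0 = 0$)
$d = -1$ ($d = \left(0 + \left(1 - 2\right)\right) \left(-2 + 3\right) = \left(0 - 1\right) 1 = \left(-1\right) 1 = -1$)
$\left(-3\right) 18 d = \left(-3\right) 18 \left(-1\right) = \left(-54\right) \left(-1\right) = 54$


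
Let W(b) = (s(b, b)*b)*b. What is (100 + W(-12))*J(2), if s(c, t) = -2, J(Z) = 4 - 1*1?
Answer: -564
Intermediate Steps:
J(Z) = 3 (J(Z) = 4 - 1 = 3)
W(b) = -2*b² (W(b) = (-2*b)*b = -2*b²)
(100 + W(-12))*J(2) = (100 - 2*(-12)²)*3 = (100 - 2*144)*3 = (100 - 288)*3 = -188*3 = -564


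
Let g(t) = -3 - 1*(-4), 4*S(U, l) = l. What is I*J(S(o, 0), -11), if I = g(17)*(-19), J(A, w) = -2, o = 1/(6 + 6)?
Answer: 38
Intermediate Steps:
o = 1/12 ≈ 0.083333
S(U, l) = l/4
g(t) = 1 (g(t) = -3 + 4 = 1)
I = -19 (I = 1*(-19) = -19)
I*J(S(o, 0), -11) = -19*(-2) = 38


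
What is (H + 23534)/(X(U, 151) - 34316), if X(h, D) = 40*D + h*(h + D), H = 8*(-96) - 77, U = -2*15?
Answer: -22689/31906 ≈ -0.71112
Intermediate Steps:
U = -30
H = -845 (H = -768 - 77 = -845)
X(h, D) = 40*D + h*(D + h)
(H + 23534)/(X(U, 151) - 34316) = (-845 + 23534)/(((-30)² + 40*151 + 151*(-30)) - 34316) = 22689/((900 + 6040 - 4530) - 34316) = 22689/(2410 - 34316) = 22689/(-31906) = 22689*(-1/31906) = -22689/31906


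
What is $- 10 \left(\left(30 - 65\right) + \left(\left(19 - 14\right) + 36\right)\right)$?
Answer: $-60$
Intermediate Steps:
$- 10 \left(\left(30 - 65\right) + \left(\left(19 - 14\right) + 36\right)\right) = - 10 \left(-35 + \left(5 + 36\right)\right) = - 10 \left(-35 + 41\right) = \left(-10\right) 6 = -60$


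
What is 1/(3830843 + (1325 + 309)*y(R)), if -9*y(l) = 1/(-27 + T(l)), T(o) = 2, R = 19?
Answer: 225/861941309 ≈ 2.6104e-7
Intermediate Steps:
y(l) = 1/225 (y(l) = -1/(9*(-27 + 2)) = -1/9/(-25) = -1/9*(-1/25) = 1/225)
1/(3830843 + (1325 + 309)*y(R)) = 1/(3830843 + (1325 + 309)*(1/225)) = 1/(3830843 + 1634*(1/225)) = 1/(3830843 + 1634/225) = 1/(861941309/225) = 225/861941309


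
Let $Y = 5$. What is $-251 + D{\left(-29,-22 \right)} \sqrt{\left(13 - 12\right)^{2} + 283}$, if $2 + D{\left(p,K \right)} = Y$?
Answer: $-251 + 6 \sqrt{71} \approx -200.44$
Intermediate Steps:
$D{\left(p,K \right)} = 3$ ($D{\left(p,K \right)} = -2 + 5 = 3$)
$-251 + D{\left(-29,-22 \right)} \sqrt{\left(13 - 12\right)^{2} + 283} = -251 + 3 \sqrt{\left(13 - 12\right)^{2} + 283} = -251 + 3 \sqrt{1^{2} + 283} = -251 + 3 \sqrt{1 + 283} = -251 + 3 \sqrt{284} = -251 + 3 \cdot 2 \sqrt{71} = -251 + 6 \sqrt{71}$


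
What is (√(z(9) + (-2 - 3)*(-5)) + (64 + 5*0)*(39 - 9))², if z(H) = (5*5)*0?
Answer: 3705625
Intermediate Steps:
z(H) = 0 (z(H) = 25*0 = 0)
(√(z(9) + (-2 - 3)*(-5)) + (64 + 5*0)*(39 - 9))² = (√(0 + (-2 - 3)*(-5)) + (64 + 5*0)*(39 - 9))² = (√(0 - 5*(-5)) + (64 + 0)*30)² = (√(0 + 25) + 64*30)² = (√25 + 1920)² = (5 + 1920)² = 1925² = 3705625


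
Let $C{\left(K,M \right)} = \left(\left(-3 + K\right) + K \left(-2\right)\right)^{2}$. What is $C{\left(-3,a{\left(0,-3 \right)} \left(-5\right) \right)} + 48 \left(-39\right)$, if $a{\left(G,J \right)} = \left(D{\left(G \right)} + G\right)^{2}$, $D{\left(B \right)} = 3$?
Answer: $-1872$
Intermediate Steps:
$a{\left(G,J \right)} = \left(3 + G\right)^{2}$
$C{\left(K,M \right)} = \left(-3 - K\right)^{2}$ ($C{\left(K,M \right)} = \left(\left(-3 + K\right) - 2 K\right)^{2} = \left(-3 - K\right)^{2}$)
$C{\left(-3,a{\left(0,-3 \right)} \left(-5\right) \right)} + 48 \left(-39\right) = \left(3 - 3\right)^{2} + 48 \left(-39\right) = 0^{2} - 1872 = 0 - 1872 = -1872$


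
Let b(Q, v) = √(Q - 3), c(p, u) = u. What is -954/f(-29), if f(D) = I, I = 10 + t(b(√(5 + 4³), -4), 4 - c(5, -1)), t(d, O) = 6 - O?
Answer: -954/11 ≈ -86.727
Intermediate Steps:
b(Q, v) = √(-3 + Q)
I = 11 (I = 10 + (6 - (4 - 1*(-1))) = 10 + (6 - (4 + 1)) = 10 + (6 - 1*5) = 10 + (6 - 5) = 10 + 1 = 11)
f(D) = 11
-954/f(-29) = -954/11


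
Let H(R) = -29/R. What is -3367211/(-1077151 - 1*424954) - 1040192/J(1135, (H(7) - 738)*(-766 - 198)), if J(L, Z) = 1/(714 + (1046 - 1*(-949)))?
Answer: -4232751826302229/1502105 ≈ -2.8179e+9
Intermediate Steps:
J(L, Z) = 1/2709 (J(L, Z) = 1/(714 + (1046 + 949)) = 1/(714 + 1995) = 1/2709)
-3367211/(-1077151 - 1*424954) - 1040192/J(1135, (H(7) - 738)*(-766 - 198)) = -3367211/(-1077151 - 1*424954) - 1040192/1/2709 = -3367211/(-1077151 - 424954) - 1040192*2709 = -3367211/(-1502105) - 2817880128 = -3367211*(-1/1502105) - 2817880128 = 3367211/1502105 - 2817880128 = -4232751826302229/1502105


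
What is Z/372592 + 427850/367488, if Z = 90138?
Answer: 18861493/13413312 ≈ 1.4062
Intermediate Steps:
Z/372592 + 427850/367488 = 90138/372592 + 427850/367488 = 90138*(1/372592) + 427850*(1/367488) = 45069/186296 + 213925/183744 = 18861493/13413312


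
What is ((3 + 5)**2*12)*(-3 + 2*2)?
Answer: 768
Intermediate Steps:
((3 + 5)**2*12)*(-3 + 2*2) = (8**2*12)*(-3 + 4) = (64*12)*1 = 768*1 = 768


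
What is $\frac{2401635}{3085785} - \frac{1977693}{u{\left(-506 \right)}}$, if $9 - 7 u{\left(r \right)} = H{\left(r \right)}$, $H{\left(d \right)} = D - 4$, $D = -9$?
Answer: $- \frac{2847939661471}{4525818} \approx -6.2927 \cdot 10^{5}$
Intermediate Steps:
$H{\left(d \right)} = -13$ ($H{\left(d \right)} = -9 - 4 = -13$)
$u{\left(r \right)} = \frac{22}{7}$ ($u{\left(r \right)} = \frac{9}{7} - - \frac{13}{7} = \frac{9}{7} + \frac{13}{7} = \frac{22}{7}$)
$\frac{2401635}{3085785} - \frac{1977693}{u{\left(-506 \right)}} = \frac{2401635}{3085785} - \frac{1977693}{\frac{22}{7}} = 2401635 \cdot \frac{1}{3085785} - \frac{13843851}{22} = \frac{160109}{205719} - \frac{13843851}{22} = - \frac{2847939661471}{4525818}$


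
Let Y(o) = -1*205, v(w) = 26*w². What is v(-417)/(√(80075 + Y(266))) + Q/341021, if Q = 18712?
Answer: 18712/341021 + 2260557*√1630/5705 ≈ 15998.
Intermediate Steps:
Y(o) = -205
v(-417)/(√(80075 + Y(266))) + Q/341021 = (26*(-417)²)/(√(80075 - 205)) + 18712/341021 = (26*173889)/(√79870) + 18712*(1/341021) = 4521114/((7*√1630)) + 18712/341021 = 4521114*(√1630/11410) + 18712/341021 = 2260557*√1630/5705 + 18712/341021 = 18712/341021 + 2260557*√1630/5705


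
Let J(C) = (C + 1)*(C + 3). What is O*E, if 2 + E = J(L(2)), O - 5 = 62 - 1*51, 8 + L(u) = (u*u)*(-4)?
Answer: 7696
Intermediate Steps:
L(u) = -8 - 4*u**2 (L(u) = -8 + (u*u)*(-4) = -8 + u**2*(-4) = -8 - 4*u**2)
J(C) = (1 + C)*(3 + C)
O = 16 (O = 5 + (62 - 1*51) = 5 + (62 - 51) = 5 + 11 = 16)
E = 481 (E = -2 + (3 + (-8 - 4*2**2)**2 + 4*(-8 - 4*2**2)) = -2 + (3 + (-8 - 4*4)**2 + 4*(-8 - 4*4)) = -2 + (3 + (-8 - 16)**2 + 4*(-8 - 16)) = -2 + (3 + (-24)**2 + 4*(-24)) = -2 + (3 + 576 - 96) = -2 + 483 = 481)
O*E = 16*481 = 7696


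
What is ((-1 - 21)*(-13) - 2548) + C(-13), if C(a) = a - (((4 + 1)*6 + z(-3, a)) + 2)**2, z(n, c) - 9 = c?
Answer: -3059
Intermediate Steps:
z(n, c) = 9 + c
C(a) = a - (41 + a)**2 (C(a) = a - (((4 + 1)*6 + (9 + a)) + 2)**2 = a - ((5*6 + (9 + a)) + 2)**2 = a - ((30 + (9 + a)) + 2)**2 = a - ((39 + a) + 2)**2 = a - (41 + a)**2)
((-1 - 21)*(-13) - 2548) + C(-13) = ((-1 - 21)*(-13) - 2548) + (-13 - (41 - 13)**2) = (-22*(-13) - 2548) + (-13 - 1*28**2) = (286 - 2548) + (-13 - 1*784) = -2262 + (-13 - 784) = -2262 - 797 = -3059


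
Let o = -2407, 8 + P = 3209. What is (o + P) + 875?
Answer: 1669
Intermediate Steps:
P = 3201 (P = -8 + 3209 = 3201)
(o + P) + 875 = (-2407 + 3201) + 875 = 794 + 875 = 1669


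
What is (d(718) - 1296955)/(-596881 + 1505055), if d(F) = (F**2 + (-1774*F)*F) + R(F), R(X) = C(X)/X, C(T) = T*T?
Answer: -915320289/908174 ≈ -1007.9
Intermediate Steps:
C(T) = T**2
R(X) = X (R(X) = X**2/X = X)
d(F) = F - 1773*F**2 (d(F) = (F**2 + (-1774*F)*F) + F = (F**2 - 1774*F**2) + F = -1773*F**2 + F = F - 1773*F**2)
(d(718) - 1296955)/(-596881 + 1505055) = (718*(1 - 1773*718) - 1296955)/(-596881 + 1505055) = (718*(1 - 1273014) - 1296955)/908174 = (718*(-1273013) - 1296955)*(1/908174) = (-914023334 - 1296955)*(1/908174) = -915320289*1/908174 = -915320289/908174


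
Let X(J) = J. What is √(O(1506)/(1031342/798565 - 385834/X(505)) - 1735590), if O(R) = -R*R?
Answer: I*√16392850674295265691480165/3075927005 ≈ 1316.3*I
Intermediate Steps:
O(R) = -R²
√(O(1506)/(1031342/798565 - 385834/X(505)) - 1735590) = √((-1*1506²)/(1031342/798565 - 385834/505) - 1735590) = √((-1*2268036)/(1031342*(1/798565) - 385834*1/505) - 1735590) = √(-2268036/(1031342/798565 - 385834/505) - 1735590) = √(-2268036/(-12303708020/16131013) - 1735590) = √(-2268036*(-16131013/12303708020) - 1735590) = √(9146429550117/3075927005 - 1735590) = √(-5329401721057833/3075927005) = I*√16392850674295265691480165/3075927005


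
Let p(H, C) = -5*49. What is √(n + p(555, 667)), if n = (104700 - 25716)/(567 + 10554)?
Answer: I*√3269155109/3707 ≈ 15.424*I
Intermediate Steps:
p(H, C) = -245
n = 26328/3707 (n = 78984/11121 = 78984*(1/11121) = 26328/3707 ≈ 7.1022)
√(n + p(555, 667)) = √(26328/3707 - 245) = √(-881887/3707) = I*√3269155109/3707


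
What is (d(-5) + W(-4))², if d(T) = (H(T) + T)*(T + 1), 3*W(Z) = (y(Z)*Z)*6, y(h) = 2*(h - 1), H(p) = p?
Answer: 14400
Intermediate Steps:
y(h) = -2 + 2*h (y(h) = 2*(-1 + h) = -2 + 2*h)
W(Z) = 2*Z*(-2 + 2*Z) (W(Z) = (((-2 + 2*Z)*Z)*6)/3 = ((Z*(-2 + 2*Z))*6)/3 = (6*Z*(-2 + 2*Z))/3 = 2*Z*(-2 + 2*Z))
d(T) = 2*T*(1 + T) (d(T) = (T + T)*(T + 1) = (2*T)*(1 + T) = 2*T*(1 + T))
(d(-5) + W(-4))² = (2*(-5)*(1 - 5) + 4*(-4)*(-1 - 4))² = (2*(-5)*(-4) + 4*(-4)*(-5))² = (40 + 80)² = 120² = 14400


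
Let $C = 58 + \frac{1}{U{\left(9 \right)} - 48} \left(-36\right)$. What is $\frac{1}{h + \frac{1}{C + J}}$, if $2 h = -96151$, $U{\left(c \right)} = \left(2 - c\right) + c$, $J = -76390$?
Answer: $- \frac{877809}{42201106591} \approx -2.0801 \cdot 10^{-5}$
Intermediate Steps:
$U{\left(c \right)} = 2$
$h = - \frac{96151}{2}$ ($h = \frac{1}{2} \left(-96151\right) = - \frac{96151}{2} \approx -48076.0$)
$C = \frac{1352}{23}$ ($C = 58 + \frac{1}{2 - 48} \left(-36\right) = 58 + \frac{1}{-46} \left(-36\right) = 58 - - \frac{18}{23} = 58 + \frac{18}{23} = \frac{1352}{23} \approx 58.783$)
$\frac{1}{h + \frac{1}{C + J}} = \frac{1}{- \frac{96151}{2} + \frac{1}{\frac{1352}{23} - 76390}} = \frac{1}{- \frac{96151}{2} + \frac{1}{- \frac{1755618}{23}}} = \frac{1}{- \frac{96151}{2} - \frac{23}{1755618}} = \frac{1}{- \frac{42201106591}{877809}} = - \frac{877809}{42201106591}$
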